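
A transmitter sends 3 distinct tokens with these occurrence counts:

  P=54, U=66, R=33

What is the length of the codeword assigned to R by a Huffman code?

Repeatedly merge the two smallest:
R(33) + P(54) → 87
U(66) + 87 → 153
R's leaf is at depth 2, giving a 2-bit codeword.

2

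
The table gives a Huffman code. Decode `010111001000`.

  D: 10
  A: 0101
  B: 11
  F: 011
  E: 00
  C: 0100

ABEDE

Read left to right; each codeword is recognised as soon as it completes (prefix code):
  0101→A | 11→B | 00→E | 10→D | 00→E
Decoded message: ABEDE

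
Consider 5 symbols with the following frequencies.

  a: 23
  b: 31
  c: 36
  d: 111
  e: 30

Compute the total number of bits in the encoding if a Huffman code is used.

Merge the two smallest weights repeatedly:
combine a(23), e(30) → 53
combine b(31), c(36) → 67
combine 53, 67 → 120
combine d(111), 120 → 231
Total encoded bits = sum of merged weights = 53 + 67 + 120 + 231 = 471.

471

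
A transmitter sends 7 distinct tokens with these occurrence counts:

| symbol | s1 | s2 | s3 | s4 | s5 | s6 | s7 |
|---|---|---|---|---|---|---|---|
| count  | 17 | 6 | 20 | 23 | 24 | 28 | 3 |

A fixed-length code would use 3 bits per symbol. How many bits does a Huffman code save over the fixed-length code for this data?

Fixed-length: 3 bits × 121 symbols = 363 bits.
Huffman merges:
merge s7(3) and s2(6): 9
merge 9 and s1(17): 26
merge s3(20) and s4(23): 43
merge s5(24) and 26: 50
merge s6(28) and 43: 71
merge 50 and 71: 121
Huffman total = 9 + 26 + 43 + 50 + 71 + 121 = 320 bits.
Saving = 363 − 320 = 43 bits.

43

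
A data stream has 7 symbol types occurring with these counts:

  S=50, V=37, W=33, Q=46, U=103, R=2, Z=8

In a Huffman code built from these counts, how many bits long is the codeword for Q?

Build the tree from the bottom:
merge R(2) and Z(8): 10
merge 10 and W(33): 43
merge V(37) and 43: 80
merge Q(46) and S(50): 96
merge 80 and 96: 176
merge U(103) and 176: 279
The subtree containing Q is merged 3 times, so code length = 3.

3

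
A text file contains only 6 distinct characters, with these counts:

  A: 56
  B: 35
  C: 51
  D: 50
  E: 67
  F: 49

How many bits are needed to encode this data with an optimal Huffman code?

801

Merge the two smallest weights repeatedly:
combine B(35), F(49) → 84
combine D(50), C(51) → 101
combine A(56), E(67) → 123
combine 84, 101 → 185
combine 123, 185 → 308
Each symbol's bit-cost is frequency × depth; summing gives 801 bits (equivalently 84 + 101 + 123 + 185 + 308).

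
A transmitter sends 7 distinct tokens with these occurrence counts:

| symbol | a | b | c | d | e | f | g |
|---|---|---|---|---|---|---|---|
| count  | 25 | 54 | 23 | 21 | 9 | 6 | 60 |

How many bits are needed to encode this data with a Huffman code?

Merge the two smallest weights repeatedly:
f(6) + e(9) → 15
15 + d(21) → 36
c(23) + a(25) → 48
36 + 48 → 84
b(54) + g(60) → 114
84 + 114 → 198
The encoded length is the sum of every internal node's weight: 15 + 36 + 48 + 84 + 114 + 198 = 495 bits.

495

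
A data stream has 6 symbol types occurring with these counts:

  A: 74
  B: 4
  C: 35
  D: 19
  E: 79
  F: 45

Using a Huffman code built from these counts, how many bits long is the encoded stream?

Build the Huffman tree bottom-up:
merge B(4) and D(19): 23
merge 23 and C(35): 58
merge F(45) and 58: 103
merge A(74) and E(79): 153
merge 103 and 153: 256
The encoded length is the sum of every internal node's weight: 23 + 58 + 103 + 153 + 256 = 593 bits.

593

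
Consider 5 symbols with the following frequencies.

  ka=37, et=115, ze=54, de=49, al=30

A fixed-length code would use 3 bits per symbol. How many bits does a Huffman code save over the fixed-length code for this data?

230

Fixed-length: 3 bits × 285 symbols = 855 bits.
Huffman merges:
combine al(30), ka(37) → 67
combine de(49), ze(54) → 103
combine 67, 103 → 170
combine et(115), 170 → 285
Huffman total = 67 + 103 + 170 + 285 = 625 bits.
Saving = 855 − 625 = 230 bits.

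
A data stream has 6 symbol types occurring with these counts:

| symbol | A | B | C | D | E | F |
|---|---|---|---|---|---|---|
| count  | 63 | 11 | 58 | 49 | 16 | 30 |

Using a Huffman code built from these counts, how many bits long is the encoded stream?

Build the Huffman tree bottom-up:
merge B(11) and E(16): 27
merge 27 and F(30): 57
merge D(49) and 57: 106
merge C(58) and A(63): 121
merge 106 and 121: 227
Each symbol's bit-cost is frequency × depth; summing gives 538 bits (equivalently 27 + 57 + 106 + 121 + 227).

538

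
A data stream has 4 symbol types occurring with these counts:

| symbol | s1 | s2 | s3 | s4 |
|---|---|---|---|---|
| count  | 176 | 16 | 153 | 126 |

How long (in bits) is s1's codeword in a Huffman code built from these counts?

Repeatedly merge the two smallest:
combine s2(16), s4(126) → 142
combine 142, s3(153) → 295
combine s1(176), 295 → 471
s1 sits one level below the root: a 1-bit codeword.

1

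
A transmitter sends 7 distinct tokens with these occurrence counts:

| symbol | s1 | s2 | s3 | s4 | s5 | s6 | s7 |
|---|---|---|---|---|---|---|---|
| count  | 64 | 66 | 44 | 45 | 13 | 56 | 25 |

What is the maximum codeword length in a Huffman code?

4

Merge the two lowest-weight nodes at each step:
combine s5(13), s7(25) → 38
combine 38, s3(44) → 82
combine s4(45), s6(56) → 101
combine s1(64), s2(66) → 130
combine 82, 101 → 183
combine 130, 183 → 313
The rarest symbols sit at the bottom; the longest codeword is 4 bits.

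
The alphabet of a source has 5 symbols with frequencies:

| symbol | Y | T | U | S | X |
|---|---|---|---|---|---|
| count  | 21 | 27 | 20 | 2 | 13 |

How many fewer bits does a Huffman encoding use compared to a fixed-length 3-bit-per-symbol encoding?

68

Fixed-length: 3 bits × 83 symbols = 249 bits.
Huffman merges:
S(2) + X(13) → 15
15 + U(20) → 35
Y(21) + T(27) → 48
35 + 48 → 83
Huffman total = 15 + 35 + 48 + 83 = 181 bits.
Saving = 249 − 181 = 68 bits.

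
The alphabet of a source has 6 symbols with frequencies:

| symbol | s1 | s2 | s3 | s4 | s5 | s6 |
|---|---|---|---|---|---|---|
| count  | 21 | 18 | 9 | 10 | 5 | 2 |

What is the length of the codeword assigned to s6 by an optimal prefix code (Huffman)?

Build the tree from the bottom:
combine s6(2), s5(5) → 7
combine 7, s3(9) → 16
combine s4(10), 16 → 26
combine s2(18), s1(21) → 39
combine 26, 39 → 65
s6's leaf is at depth 4, giving a 4-bit codeword.

4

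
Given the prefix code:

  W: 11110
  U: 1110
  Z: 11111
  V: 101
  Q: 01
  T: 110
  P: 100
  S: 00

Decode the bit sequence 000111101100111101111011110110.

Read left to right; each codeword is recognised as soon as it completes (prefix code):
  00→S | 01→Q | 1110→U | 110→T | 01→Q | 1110→U | 11110→W | 11110→W | 110→T
Decoded message: SQUTQUWWT

SQUTQUWWT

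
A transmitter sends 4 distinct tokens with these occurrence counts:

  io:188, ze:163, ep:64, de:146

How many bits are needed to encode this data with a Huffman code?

Build the Huffman tree bottom-up:
merge ep(64) and de(146): 210
merge ze(163) and io(188): 351
merge 210 and 351: 561
Total encoded bits = sum of merged weights = 210 + 351 + 561 = 1122.

1122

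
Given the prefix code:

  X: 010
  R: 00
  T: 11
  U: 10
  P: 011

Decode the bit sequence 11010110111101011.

TXTPTXT

Read left to right; each codeword is recognised as soon as it completes (prefix code):
  11→T | 010→X | 11→T | 011→P | 11→T | 010→X | 11→T
Decoded message: TXTPTXT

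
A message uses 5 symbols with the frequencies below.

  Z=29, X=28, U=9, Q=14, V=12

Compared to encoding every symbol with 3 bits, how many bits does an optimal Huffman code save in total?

71

Fixed-length: 3 bits × 92 symbols = 276 bits.
Huffman merges:
merge U(9) and V(12): 21
merge Q(14) and 21: 35
merge X(28) and Z(29): 57
merge 35 and 57: 92
Huffman total = 21 + 35 + 57 + 92 = 205 bits.
Saving = 276 − 205 = 71 bits.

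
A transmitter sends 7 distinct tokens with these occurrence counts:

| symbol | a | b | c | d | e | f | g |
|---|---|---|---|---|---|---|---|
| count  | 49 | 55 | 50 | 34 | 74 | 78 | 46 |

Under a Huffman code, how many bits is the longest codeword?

3

Merge the two lowest-weight nodes at each step:
combine d(34), g(46) → 80
combine a(49), c(50) → 99
combine b(55), e(74) → 129
combine f(78), 80 → 158
combine 99, 129 → 228
combine 158, 228 → 386
The first pair merged (d, g) ends up deepest, at depth 3.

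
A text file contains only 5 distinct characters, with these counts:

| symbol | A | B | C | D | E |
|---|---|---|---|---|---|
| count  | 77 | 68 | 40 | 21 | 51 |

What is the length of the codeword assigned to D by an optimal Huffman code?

3

Huffman merges, smallest pair first:
merge D(21) and C(40): 61
merge E(51) and 61: 112
merge B(68) and A(77): 145
merge 112 and 145: 257
D sits 3 levels below the root, so its codeword is 3 bits.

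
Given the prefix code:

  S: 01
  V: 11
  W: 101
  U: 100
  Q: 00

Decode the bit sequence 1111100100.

Read left to right; each codeword is recognised as soon as it completes (prefix code):
  11→V | 11→V | 100→U | 100→U
Decoded message: VVUU

VVUU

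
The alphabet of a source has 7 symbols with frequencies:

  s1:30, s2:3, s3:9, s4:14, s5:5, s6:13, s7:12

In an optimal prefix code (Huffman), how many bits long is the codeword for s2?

Build the tree from the bottom:
combine s2(3), s5(5) → 8
combine 8, s3(9) → 17
combine s7(12), s6(13) → 25
combine s4(14), 17 → 31
combine 25, s1(30) → 55
combine 31, 55 → 86
s2 sits 4 levels below the root, so its codeword is 4 bits.

4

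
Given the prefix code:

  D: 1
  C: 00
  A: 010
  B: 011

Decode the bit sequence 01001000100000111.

Read left to right; each codeword is recognised as soon as it completes (prefix code):
  010→A | 010→A | 00→C | 1→D | 00→C | 00→C | 011→B | 1→D
Decoded message: AACDCCBD

AACDCCBD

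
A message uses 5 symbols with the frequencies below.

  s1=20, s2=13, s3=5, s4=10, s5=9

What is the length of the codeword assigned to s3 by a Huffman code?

Repeatedly merge the two smallest:
combine s3(5), s5(9) → 14
combine s4(10), s2(13) → 23
combine 14, s1(20) → 34
combine 23, 34 → 57
s3 sits 3 levels below the root, so its codeword is 3 bits.

3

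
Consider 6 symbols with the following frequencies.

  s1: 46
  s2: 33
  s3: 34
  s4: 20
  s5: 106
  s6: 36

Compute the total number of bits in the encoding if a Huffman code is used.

666

Greedily combine the two least-frequent nodes:
merge s4(20) and s2(33): 53
merge s3(34) and s6(36): 70
merge s1(46) and 53: 99
merge 70 and 99: 169
merge s5(106) and 169: 275
Total encoded bits = sum of merged weights = 53 + 70 + 99 + 169 + 275 = 666.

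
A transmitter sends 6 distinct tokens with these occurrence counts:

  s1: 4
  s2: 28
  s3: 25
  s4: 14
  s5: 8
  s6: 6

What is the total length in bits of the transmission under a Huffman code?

Merge the two smallest weights repeatedly:
merge s1(4) and s6(6): 10
merge s5(8) and 10: 18
merge s4(14) and 18: 32
merge s3(25) and s2(28): 53
merge 32 and 53: 85
Total encoded bits = sum of merged weights = 10 + 18 + 32 + 53 + 85 = 198.

198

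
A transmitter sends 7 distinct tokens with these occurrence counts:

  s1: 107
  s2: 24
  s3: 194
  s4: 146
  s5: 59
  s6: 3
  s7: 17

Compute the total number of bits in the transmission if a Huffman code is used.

1267

Greedily combine the two least-frequent nodes:
merge s6(3) and s7(17): 20
merge 20 and s2(24): 44
merge 44 and s5(59): 103
merge 103 and s1(107): 210
merge s4(146) and s3(194): 340
merge 210 and 340: 550
Each symbol's bit-cost is frequency × depth; summing gives 1267 bits (equivalently 20 + 44 + 103 + 210 + 340 + 550).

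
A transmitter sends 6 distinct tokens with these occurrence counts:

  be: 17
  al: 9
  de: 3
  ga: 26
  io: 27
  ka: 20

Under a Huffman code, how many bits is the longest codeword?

Merge the two lowest-weight nodes at each step:
de(3) + al(9) → 12
12 + be(17) → 29
ka(20) + ga(26) → 46
io(27) + 29 → 56
46 + 56 → 102
The rarest symbols sit at the bottom; the longest codeword is 4 bits.

4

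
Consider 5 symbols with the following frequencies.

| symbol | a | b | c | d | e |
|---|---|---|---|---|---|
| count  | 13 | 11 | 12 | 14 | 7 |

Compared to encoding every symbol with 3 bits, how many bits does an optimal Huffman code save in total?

Fixed-length: 3 bits × 57 symbols = 171 bits.
Huffman merges:
merge e(7) and b(11): 18
merge c(12) and a(13): 25
merge d(14) and 18: 32
merge 25 and 32: 57
Huffman total = 18 + 25 + 32 + 57 = 132 bits.
Saving = 171 − 132 = 39 bits.

39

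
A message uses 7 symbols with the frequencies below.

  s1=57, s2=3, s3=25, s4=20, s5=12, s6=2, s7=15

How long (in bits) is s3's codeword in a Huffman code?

3

Huffman merges, smallest pair first:
combine s6(2), s2(3) → 5
combine 5, s5(12) → 17
combine s7(15), 17 → 32
combine s4(20), s3(25) → 45
combine 32, 45 → 77
combine s1(57), 77 → 134
s3 sits 3 levels below the root, so its codeword is 3 bits.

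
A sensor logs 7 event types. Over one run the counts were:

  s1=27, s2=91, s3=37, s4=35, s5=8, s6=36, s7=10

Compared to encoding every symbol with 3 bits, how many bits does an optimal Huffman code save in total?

Fixed-length: 3 bits × 244 symbols = 732 bits.
Huffman merges:
merge s5(8) and s7(10): 18
merge 18 and s1(27): 45
merge s4(35) and s6(36): 71
merge s3(37) and 45: 82
merge 71 and 82: 153
merge s2(91) and 153: 244
Huffman total = 18 + 45 + 71 + 82 + 153 + 244 = 613 bits.
Saving = 732 − 613 = 119 bits.

119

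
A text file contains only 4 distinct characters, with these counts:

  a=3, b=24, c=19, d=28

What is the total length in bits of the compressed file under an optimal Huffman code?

Build the Huffman tree bottom-up:
combine a(3), c(19) → 22
combine 22, b(24) → 46
combine d(28), 46 → 74
Total encoded bits = sum of merged weights = 22 + 46 + 74 = 142.

142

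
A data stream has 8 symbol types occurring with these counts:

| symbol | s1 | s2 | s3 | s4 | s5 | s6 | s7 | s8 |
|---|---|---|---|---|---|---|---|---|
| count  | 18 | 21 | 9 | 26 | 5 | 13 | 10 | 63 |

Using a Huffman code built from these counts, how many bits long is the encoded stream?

438

Merge the two smallest weights repeatedly:
combine s5(5), s3(9) → 14
combine s7(10), s6(13) → 23
combine 14, s1(18) → 32
combine s2(21), 23 → 44
combine s4(26), 32 → 58
combine 44, 58 → 102
combine s8(63), 102 → 165
The encoded length is the sum of every internal node's weight: 14 + 23 + 32 + 44 + 58 + 102 + 165 = 438 bits.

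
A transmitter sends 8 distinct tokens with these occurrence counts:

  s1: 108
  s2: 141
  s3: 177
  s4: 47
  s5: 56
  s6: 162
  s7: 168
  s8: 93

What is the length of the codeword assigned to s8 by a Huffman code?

Build the tree from the bottom:
s4(47) + s5(56) → 103
s8(93) + 103 → 196
s1(108) + s2(141) → 249
s6(162) + s7(168) → 330
s3(177) + 196 → 373
249 + 330 → 579
373 + 579 → 952
s8's leaf is at depth 3, giving a 3-bit codeword.

3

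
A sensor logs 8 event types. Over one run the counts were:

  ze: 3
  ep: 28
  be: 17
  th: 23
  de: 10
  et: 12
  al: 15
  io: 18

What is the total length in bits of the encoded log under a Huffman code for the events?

Build the Huffman tree bottom-up:
ze(3) + de(10) → 13
et(12) + 13 → 25
al(15) + be(17) → 32
io(18) + th(23) → 41
25 + ep(28) → 53
32 + 41 → 73
53 + 73 → 126
Total encoded bits = sum of merged weights = 13 + 25 + 32 + 41 + 53 + 73 + 126 = 363.

363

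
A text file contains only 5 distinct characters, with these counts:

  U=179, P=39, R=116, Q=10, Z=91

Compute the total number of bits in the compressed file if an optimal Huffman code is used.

Build the Huffman tree bottom-up:
Q(10) + P(39) → 49
49 + Z(91) → 140
R(116) + 140 → 256
U(179) + 256 → 435
The encoded length is the sum of every internal node's weight: 49 + 140 + 256 + 435 = 880 bits.

880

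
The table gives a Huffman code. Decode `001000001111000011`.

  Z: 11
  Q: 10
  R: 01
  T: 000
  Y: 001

YTYZQTZ

Read left to right; each codeword is recognised as soon as it completes (prefix code):
  001→Y | 000→T | 001→Y | 11→Z | 10→Q | 000→T | 11→Z
Decoded message: YTYZQTZ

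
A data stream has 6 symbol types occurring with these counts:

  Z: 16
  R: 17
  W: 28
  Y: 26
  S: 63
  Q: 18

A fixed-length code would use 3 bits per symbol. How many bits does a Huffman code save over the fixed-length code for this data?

93

Fixed-length: 3 bits × 168 symbols = 504 bits.
Huffman merges:
Z(16) + R(17) → 33
Q(18) + Y(26) → 44
W(28) + 33 → 61
44 + 61 → 105
S(63) + 105 → 168
Huffman total = 33 + 44 + 61 + 105 + 168 = 411 bits.
Saving = 504 − 411 = 93 bits.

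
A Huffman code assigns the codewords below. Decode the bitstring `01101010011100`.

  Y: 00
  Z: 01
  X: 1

ZXZZYXXXY

Read left to right; each codeword is recognised as soon as it completes (prefix code):
  01→Z | 1→X | 01→Z | 01→Z | 00→Y | 1→X | 1→X | 1→X | 00→Y
Decoded message: ZXZZYXXXY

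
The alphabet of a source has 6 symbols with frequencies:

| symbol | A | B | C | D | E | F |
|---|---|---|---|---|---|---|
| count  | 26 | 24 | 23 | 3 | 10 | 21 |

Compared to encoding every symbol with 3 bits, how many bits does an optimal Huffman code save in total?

60

Fixed-length: 3 bits × 107 symbols = 321 bits.
Huffman merges:
combine D(3), E(10) → 13
combine 13, F(21) → 34
combine C(23), B(24) → 47
combine A(26), 34 → 60
combine 47, 60 → 107
Huffman total = 13 + 34 + 47 + 60 + 107 = 261 bits.
Saving = 321 − 261 = 60 bits.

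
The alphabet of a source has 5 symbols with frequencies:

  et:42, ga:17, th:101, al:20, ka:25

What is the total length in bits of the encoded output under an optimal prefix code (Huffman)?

Build the Huffman tree bottom-up:
ga(17) + al(20) → 37
ka(25) + 37 → 62
et(42) + 62 → 104
th(101) + 104 → 205
Total encoded bits = sum of merged weights = 37 + 62 + 104 + 205 = 408.

408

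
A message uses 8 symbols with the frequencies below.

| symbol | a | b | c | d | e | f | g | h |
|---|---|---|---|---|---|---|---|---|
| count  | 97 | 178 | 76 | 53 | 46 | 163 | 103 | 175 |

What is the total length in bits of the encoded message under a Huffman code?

Merge the two smallest weights repeatedly:
e(46) + d(53) → 99
c(76) + a(97) → 173
99 + g(103) → 202
f(163) + 173 → 336
h(175) + b(178) → 353
202 + 336 → 538
353 + 538 → 891
Each symbol's bit-cost is frequency × depth; summing gives 2592 bits (equivalently 99 + 173 + 202 + 336 + 353 + 538 + 891).

2592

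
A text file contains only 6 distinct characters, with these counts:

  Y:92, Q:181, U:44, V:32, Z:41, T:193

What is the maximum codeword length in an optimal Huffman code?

Merge the two lowest-weight nodes at each step:
merge V(32) and Z(41): 73
merge U(44) and 73: 117
merge Y(92) and 117: 209
merge Q(181) and T(193): 374
merge 209 and 374: 583
Maximum depth reached is 4.

4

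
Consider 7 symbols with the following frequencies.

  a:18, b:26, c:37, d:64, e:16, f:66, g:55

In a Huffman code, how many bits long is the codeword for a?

Huffman merges, smallest pair first:
combine e(16), a(18) → 34
combine b(26), 34 → 60
combine c(37), g(55) → 92
combine 60, d(64) → 124
combine f(66), 92 → 158
combine 124, 158 → 282
a's leaf is at depth 4, giving a 4-bit codeword.

4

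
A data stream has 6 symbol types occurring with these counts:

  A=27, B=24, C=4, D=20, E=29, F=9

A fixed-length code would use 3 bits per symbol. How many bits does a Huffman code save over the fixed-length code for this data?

Fixed-length: 3 bits × 113 symbols = 339 bits.
Huffman merges:
combine C(4), F(9) → 13
combine 13, D(20) → 33
combine B(24), A(27) → 51
combine E(29), 33 → 62
combine 51, 62 → 113
Huffman total = 13 + 33 + 51 + 62 + 113 = 272 bits.
Saving = 339 − 272 = 67 bits.

67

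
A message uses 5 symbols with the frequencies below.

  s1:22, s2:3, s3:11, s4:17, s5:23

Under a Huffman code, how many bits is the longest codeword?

Merge the two lowest-weight nodes at each step:
combine s2(3), s3(11) → 14
combine 14, s4(17) → 31
combine s1(22), s5(23) → 45
combine 31, 45 → 76
The first pair merged (s2, s3) ends up deepest, at depth 3.

3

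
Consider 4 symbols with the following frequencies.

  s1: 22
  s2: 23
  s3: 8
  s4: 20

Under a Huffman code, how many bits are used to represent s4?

Repeatedly merge the two smallest:
combine s3(8), s4(20) → 28
combine s1(22), s2(23) → 45
combine 28, 45 → 73
s4 sits 2 levels below the root, so its codeword is 2 bits.

2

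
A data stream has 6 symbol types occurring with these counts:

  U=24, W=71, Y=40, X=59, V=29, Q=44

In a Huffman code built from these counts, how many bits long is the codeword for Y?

3

Repeatedly merge the two smallest:
merge U(24) and V(29): 53
merge Y(40) and Q(44): 84
merge 53 and X(59): 112
merge W(71) and 84: 155
merge 112 and 155: 267
Y's leaf is at depth 3, giving a 3-bit codeword.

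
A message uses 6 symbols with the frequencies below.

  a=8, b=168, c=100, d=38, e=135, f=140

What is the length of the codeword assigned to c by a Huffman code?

3

Repeatedly merge the two smallest:
a(8) + d(38) → 46
46 + c(100) → 146
e(135) + f(140) → 275
146 + b(168) → 314
275 + 314 → 589
c's leaf is at depth 3, giving a 3-bit codeword.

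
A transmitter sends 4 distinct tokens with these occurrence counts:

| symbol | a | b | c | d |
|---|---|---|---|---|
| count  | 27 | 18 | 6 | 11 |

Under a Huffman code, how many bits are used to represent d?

Build the tree from the bottom:
combine c(6), d(11) → 17
combine 17, b(18) → 35
combine a(27), 35 → 62
The subtree containing d is merged 3 times, so code length = 3.

3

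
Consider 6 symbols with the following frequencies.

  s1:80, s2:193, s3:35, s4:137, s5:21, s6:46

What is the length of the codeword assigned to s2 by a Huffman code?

1

Huffman merges, smallest pair first:
s5(21) + s3(35) → 56
s6(46) + 56 → 102
s1(80) + 102 → 182
s4(137) + 182 → 319
s2(193) + 319 → 512
s2 sits one level below the root: a 1-bit codeword.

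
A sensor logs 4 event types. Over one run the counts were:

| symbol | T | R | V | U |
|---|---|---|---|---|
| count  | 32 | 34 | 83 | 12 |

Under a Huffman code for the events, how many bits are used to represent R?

2

Repeatedly merge the two smallest:
U(12) + T(32) → 44
R(34) + 44 → 78
78 + V(83) → 161
R's leaf is at depth 2, giving a 2-bit codeword.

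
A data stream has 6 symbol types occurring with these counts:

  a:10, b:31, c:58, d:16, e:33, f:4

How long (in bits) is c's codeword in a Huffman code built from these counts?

2

Repeatedly merge the two smallest:
combine f(4), a(10) → 14
combine 14, d(16) → 30
combine 30, b(31) → 61
combine e(33), c(58) → 91
combine 61, 91 → 152
The subtree containing c is merged 2 times, so code length = 2.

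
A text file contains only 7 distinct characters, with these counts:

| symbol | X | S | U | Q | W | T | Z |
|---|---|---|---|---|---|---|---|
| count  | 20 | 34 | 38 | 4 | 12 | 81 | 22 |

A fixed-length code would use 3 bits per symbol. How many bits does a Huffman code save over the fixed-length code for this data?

110

Fixed-length: 3 bits × 211 symbols = 633 bits.
Huffman merges:
combine Q(4), W(12) → 16
combine 16, X(20) → 36
combine Z(22), S(34) → 56
combine 36, U(38) → 74
combine 56, 74 → 130
combine T(81), 130 → 211
Huffman total = 16 + 36 + 56 + 74 + 130 + 211 = 523 bits.
Saving = 633 − 523 = 110 bits.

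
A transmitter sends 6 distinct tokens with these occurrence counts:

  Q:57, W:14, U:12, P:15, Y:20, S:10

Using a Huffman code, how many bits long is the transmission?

Merge the two smallest weights repeatedly:
combine S(10), U(12) → 22
combine W(14), P(15) → 29
combine Y(20), 22 → 42
combine 29, 42 → 71
combine Q(57), 71 → 128
Each symbol's bit-cost is frequency × depth; summing gives 292 bits (equivalently 22 + 29 + 42 + 71 + 128).

292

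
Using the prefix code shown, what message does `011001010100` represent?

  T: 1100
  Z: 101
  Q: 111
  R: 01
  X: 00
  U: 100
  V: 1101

RUZRX

Read left to right; each codeword is recognised as soon as it completes (prefix code):
  01→R | 100→U | 101→Z | 01→R | 00→X
Decoded message: RUZRX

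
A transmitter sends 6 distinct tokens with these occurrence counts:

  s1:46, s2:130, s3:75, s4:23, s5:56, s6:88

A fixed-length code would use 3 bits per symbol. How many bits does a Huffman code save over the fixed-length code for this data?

224

Fixed-length: 3 bits × 418 symbols = 1254 bits.
Huffman merges:
combine s4(23), s1(46) → 69
combine s5(56), 69 → 125
combine s3(75), s6(88) → 163
combine 125, s2(130) → 255
combine 163, 255 → 418
Huffman total = 69 + 125 + 163 + 255 + 418 = 1030 bits.
Saving = 1254 − 1030 = 224 bits.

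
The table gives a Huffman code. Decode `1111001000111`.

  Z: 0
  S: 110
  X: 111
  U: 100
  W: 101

Read left to right; each codeword is recognised as soon as it completes (prefix code):
  111→X | 100→U | 100→U | 0→Z | 111→X
Decoded message: XUUZX

XUUZX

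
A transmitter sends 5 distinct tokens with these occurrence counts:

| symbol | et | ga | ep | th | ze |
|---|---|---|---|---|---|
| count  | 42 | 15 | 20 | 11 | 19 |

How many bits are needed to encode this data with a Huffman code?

237

Merge the two smallest weights repeatedly:
merge th(11) and ga(15): 26
merge ze(19) and ep(20): 39
merge 26 and 39: 65
merge et(42) and 65: 107
Total encoded bits = sum of merged weights = 26 + 39 + 65 + 107 = 237.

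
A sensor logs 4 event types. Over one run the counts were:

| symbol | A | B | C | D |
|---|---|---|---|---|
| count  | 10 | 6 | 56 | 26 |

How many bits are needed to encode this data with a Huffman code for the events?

156

Greedily combine the two least-frequent nodes:
merge B(6) and A(10): 16
merge 16 and D(26): 42
merge 42 and C(56): 98
The encoded length is the sum of every internal node's weight: 16 + 42 + 98 = 156 bits.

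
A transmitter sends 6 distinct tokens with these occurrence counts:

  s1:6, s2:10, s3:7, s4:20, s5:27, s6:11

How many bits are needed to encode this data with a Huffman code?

196

Build the Huffman tree bottom-up:
combine s1(6), s3(7) → 13
combine s2(10), s6(11) → 21
combine 13, s4(20) → 33
combine 21, s5(27) → 48
combine 33, 48 → 81
Each symbol's bit-cost is frequency × depth; summing gives 196 bits (equivalently 13 + 21 + 33 + 48 + 81).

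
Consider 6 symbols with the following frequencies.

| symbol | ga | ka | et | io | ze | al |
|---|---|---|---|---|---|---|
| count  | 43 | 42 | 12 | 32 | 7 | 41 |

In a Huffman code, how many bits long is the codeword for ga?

Build the tree from the bottom:
combine ze(7), et(12) → 19
combine 19, io(32) → 51
combine al(41), ka(42) → 83
combine ga(43), 51 → 94
combine 83, 94 → 177
ga's leaf is at depth 2, giving a 2-bit codeword.

2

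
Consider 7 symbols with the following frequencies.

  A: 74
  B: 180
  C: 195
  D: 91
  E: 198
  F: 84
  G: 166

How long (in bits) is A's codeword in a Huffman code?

4

Repeatedly merge the two smallest:
combine A(74), F(84) → 158
combine D(91), 158 → 249
combine G(166), B(180) → 346
combine C(195), E(198) → 393
combine 249, 346 → 595
combine 393, 595 → 988
A's leaf is at depth 4, giving a 4-bit codeword.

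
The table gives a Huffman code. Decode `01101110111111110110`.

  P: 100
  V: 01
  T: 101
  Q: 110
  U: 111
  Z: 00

VTQUUQQ

Read left to right; each codeword is recognised as soon as it completes (prefix code):
  01→V | 101→T | 110→Q | 111→U | 111→U | 110→Q | 110→Q
Decoded message: VTQUUQQ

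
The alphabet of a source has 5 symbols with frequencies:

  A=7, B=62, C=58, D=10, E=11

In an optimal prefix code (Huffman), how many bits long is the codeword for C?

2

Repeatedly merge the two smallest:
A(7) + D(10) → 17
E(11) + 17 → 28
28 + C(58) → 86
B(62) + 86 → 148
C sits 2 levels below the root, so its codeword is 2 bits.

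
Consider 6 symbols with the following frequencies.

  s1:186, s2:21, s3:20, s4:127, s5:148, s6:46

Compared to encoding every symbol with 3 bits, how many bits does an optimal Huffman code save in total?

420

Fixed-length: 3 bits × 548 symbols = 1644 bits.
Huffman merges:
s3(20) + s2(21) → 41
41 + s6(46) → 87
87 + s4(127) → 214
s5(148) + s1(186) → 334
214 + 334 → 548
Huffman total = 41 + 87 + 214 + 334 + 548 = 1224 bits.
Saving = 1644 − 1224 = 420 bits.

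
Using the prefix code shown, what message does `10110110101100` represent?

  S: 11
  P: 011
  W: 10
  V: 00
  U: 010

WSPUSV

Read left to right; each codeword is recognised as soon as it completes (prefix code):
  10→W | 11→S | 011→P | 010→U | 11→S | 00→V
Decoded message: WSPUSV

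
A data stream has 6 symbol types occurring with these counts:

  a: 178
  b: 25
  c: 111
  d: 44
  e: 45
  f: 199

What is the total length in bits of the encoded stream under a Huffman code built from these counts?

Merge the two smallest weights repeatedly:
combine b(25), d(44) → 69
combine e(45), 69 → 114
combine c(111), 114 → 225
combine a(178), f(199) → 377
combine 225, 377 → 602
Total encoded bits = sum of merged weights = 69 + 114 + 225 + 377 + 602 = 1387.

1387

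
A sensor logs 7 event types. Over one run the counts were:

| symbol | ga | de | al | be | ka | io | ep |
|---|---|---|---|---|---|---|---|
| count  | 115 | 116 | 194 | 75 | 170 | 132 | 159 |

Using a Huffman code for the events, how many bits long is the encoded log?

Build the Huffman tree bottom-up:
be(75) + ga(115) → 190
de(116) + io(132) → 248
ep(159) + ka(170) → 329
190 + al(194) → 384
248 + 329 → 577
384 + 577 → 961
Each symbol's bit-cost is frequency × depth; summing gives 2689 bits (equivalently 190 + 248 + 329 + 384 + 577 + 961).

2689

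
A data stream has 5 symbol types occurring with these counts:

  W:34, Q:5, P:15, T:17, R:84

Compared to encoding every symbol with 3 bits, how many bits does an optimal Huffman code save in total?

Fixed-length: 3 bits × 155 symbols = 465 bits.
Huffman merges:
merge Q(5) and P(15): 20
merge T(17) and 20: 37
merge W(34) and 37: 71
merge 71 and R(84): 155
Huffman total = 20 + 37 + 71 + 155 = 283 bits.
Saving = 465 − 283 = 182 bits.

182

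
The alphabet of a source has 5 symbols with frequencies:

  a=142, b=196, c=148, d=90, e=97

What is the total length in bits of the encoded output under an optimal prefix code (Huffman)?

Build the Huffman tree bottom-up:
d(90) + e(97) → 187
a(142) + c(148) → 290
187 + b(196) → 383
290 + 383 → 673
Each symbol's bit-cost is frequency × depth; summing gives 1533 bits (equivalently 187 + 290 + 383 + 673).

1533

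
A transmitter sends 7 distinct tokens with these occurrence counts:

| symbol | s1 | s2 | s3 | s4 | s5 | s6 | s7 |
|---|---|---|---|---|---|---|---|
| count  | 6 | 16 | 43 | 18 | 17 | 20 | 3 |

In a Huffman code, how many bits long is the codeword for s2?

Repeatedly merge the two smallest:
merge s7(3) and s1(6): 9
merge 9 and s2(16): 25
merge s5(17) and s4(18): 35
merge s6(20) and 25: 45
merge 35 and s3(43): 78
merge 45 and 78: 123
The subtree containing s2 is merged 3 times, so code length = 3.

3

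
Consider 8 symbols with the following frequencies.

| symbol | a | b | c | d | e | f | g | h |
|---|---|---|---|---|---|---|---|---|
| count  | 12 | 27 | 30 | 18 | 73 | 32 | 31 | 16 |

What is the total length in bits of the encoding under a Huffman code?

Merge the two smallest weights repeatedly:
combine a(12), h(16) → 28
combine d(18), b(27) → 45
combine 28, c(30) → 58
combine g(31), f(32) → 63
combine 45, 58 → 103
combine 63, e(73) → 136
combine 103, 136 → 239
The encoded length is the sum of every internal node's weight: 28 + 45 + 58 + 63 + 103 + 136 + 239 = 672 bits.

672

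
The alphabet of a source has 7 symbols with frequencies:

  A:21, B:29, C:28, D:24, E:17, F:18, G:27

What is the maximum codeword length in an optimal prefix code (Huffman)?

Merge the two lowest-weight nodes at each step:
combine E(17), F(18) → 35
combine A(21), D(24) → 45
combine G(27), C(28) → 55
combine B(29), 35 → 64
combine 45, 55 → 100
combine 64, 100 → 164
The first pair merged (E, F) ends up deepest, at depth 3.

3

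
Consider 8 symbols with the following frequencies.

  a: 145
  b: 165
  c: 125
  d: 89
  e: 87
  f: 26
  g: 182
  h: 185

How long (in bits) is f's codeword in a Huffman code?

Build the tree from the bottom:
f(26) + e(87) → 113
d(89) + 113 → 202
c(125) + a(145) → 270
b(165) + g(182) → 347
h(185) + 202 → 387
270 + 347 → 617
387 + 617 → 1004
f's leaf is at depth 4, giving a 4-bit codeword.

4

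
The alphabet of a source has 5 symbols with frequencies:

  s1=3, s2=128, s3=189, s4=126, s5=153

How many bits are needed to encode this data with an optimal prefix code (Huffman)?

Build the Huffman tree bottom-up:
combine s1(3), s4(126) → 129
combine s2(128), 129 → 257
combine s5(153), s3(189) → 342
combine 257, 342 → 599
Each symbol's bit-cost is frequency × depth; summing gives 1327 bits (equivalently 129 + 257 + 342 + 599).

1327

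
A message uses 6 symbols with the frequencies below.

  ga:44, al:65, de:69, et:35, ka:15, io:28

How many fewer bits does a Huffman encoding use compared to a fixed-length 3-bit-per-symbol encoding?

Fixed-length: 3 bits × 256 symbols = 768 bits.
Huffman merges:
ka(15) + io(28) → 43
et(35) + 43 → 78
ga(44) + al(65) → 109
de(69) + 78 → 147
109 + 147 → 256
Huffman total = 43 + 78 + 109 + 147 + 256 = 633 bits.
Saving = 768 − 633 = 135 bits.

135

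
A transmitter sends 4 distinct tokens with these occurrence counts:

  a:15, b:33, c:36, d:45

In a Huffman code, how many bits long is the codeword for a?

Build the tree from the bottom:
combine a(15), b(33) → 48
combine c(36), d(45) → 81
combine 48, 81 → 129
a sits 2 levels below the root, so its codeword is 2 bits.

2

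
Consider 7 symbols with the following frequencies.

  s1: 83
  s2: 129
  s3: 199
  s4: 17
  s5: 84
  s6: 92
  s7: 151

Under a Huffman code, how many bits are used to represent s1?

Build the tree from the bottom:
combine s4(17), s1(83) → 100
combine s5(84), s6(92) → 176
combine 100, s2(129) → 229
combine s7(151), 176 → 327
combine s3(199), 229 → 428
combine 327, 428 → 755
s1 sits 4 levels below the root, so its codeword is 4 bits.

4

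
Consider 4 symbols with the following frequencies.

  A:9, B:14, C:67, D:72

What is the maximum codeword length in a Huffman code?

Merge the two lowest-weight nodes at each step:
combine A(9), B(14) → 23
combine 23, C(67) → 90
combine D(72), 90 → 162
The first pair merged (A, B) ends up deepest, at depth 3.

3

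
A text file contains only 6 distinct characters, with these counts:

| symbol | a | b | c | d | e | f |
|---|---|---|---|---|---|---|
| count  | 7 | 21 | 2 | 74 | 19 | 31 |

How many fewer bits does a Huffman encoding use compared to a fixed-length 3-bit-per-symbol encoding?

Fixed-length: 3 bits × 154 symbols = 462 bits.
Huffman merges:
combine c(2), a(7) → 9
combine 9, e(19) → 28
combine b(21), 28 → 49
combine f(31), 49 → 80
combine d(74), 80 → 154
Huffman total = 9 + 28 + 49 + 80 + 154 = 320 bits.
Saving = 462 − 320 = 142 bits.

142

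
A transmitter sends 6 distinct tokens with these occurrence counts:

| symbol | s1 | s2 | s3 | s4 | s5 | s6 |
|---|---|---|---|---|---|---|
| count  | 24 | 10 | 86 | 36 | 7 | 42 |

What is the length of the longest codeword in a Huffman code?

5

Merge the two lowest-weight nodes at each step:
s5(7) + s2(10) → 17
17 + s1(24) → 41
s4(36) + 41 → 77
s6(42) + 77 → 119
s3(86) + 119 → 205
Maximum depth reached is 5.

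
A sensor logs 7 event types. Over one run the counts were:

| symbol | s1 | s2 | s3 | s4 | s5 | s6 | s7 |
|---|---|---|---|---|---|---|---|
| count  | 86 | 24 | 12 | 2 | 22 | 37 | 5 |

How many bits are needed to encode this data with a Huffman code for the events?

418

Build the Huffman tree bottom-up:
merge s4(2) and s7(5): 7
merge 7 and s3(12): 19
merge 19 and s5(22): 41
merge s2(24) and s6(37): 61
merge 41 and 61: 102
merge s1(86) and 102: 188
Each symbol's bit-cost is frequency × depth; summing gives 418 bits (equivalently 7 + 19 + 41 + 61 + 102 + 188).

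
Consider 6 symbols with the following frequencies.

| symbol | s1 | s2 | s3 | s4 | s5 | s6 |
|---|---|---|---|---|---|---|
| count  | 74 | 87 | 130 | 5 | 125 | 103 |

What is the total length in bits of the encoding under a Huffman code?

1293

Merge the two smallest weights repeatedly:
s4(5) + s1(74) → 79
79 + s2(87) → 166
s6(103) + s5(125) → 228
s3(130) + 166 → 296
228 + 296 → 524
Each symbol's bit-cost is frequency × depth; summing gives 1293 bits (equivalently 79 + 166 + 228 + 296 + 524).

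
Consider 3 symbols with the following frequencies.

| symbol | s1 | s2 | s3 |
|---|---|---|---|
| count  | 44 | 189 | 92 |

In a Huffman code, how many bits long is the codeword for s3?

Build the tree from the bottom:
s1(44) + s3(92) → 136
136 + s2(189) → 325
s3's leaf is at depth 2, giving a 2-bit codeword.

2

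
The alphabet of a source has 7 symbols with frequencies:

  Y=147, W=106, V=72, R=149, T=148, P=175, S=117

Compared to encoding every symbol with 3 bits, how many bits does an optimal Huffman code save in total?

Fixed-length: 3 bits × 914 symbols = 2742 bits.
Huffman merges:
merge V(72) and W(106): 178
merge S(117) and Y(147): 264
merge T(148) and R(149): 297
merge P(175) and 178: 353
merge 264 and 297: 561
merge 353 and 561: 914
Huffman total = 178 + 264 + 297 + 353 + 561 + 914 = 2567 bits.
Saving = 2742 − 2567 = 175 bits.

175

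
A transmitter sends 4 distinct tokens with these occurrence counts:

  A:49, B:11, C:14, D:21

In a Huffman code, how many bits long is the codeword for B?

3

Build the tree from the bottom:
merge B(11) and C(14): 25
merge D(21) and 25: 46
merge 46 and A(49): 95
B's leaf is at depth 3, giving a 3-bit codeword.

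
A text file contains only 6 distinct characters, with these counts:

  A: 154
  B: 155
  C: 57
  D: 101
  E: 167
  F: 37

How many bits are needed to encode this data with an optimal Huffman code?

1631

Greedily combine the two least-frequent nodes:
combine F(37), C(57) → 94
combine 94, D(101) → 195
combine A(154), B(155) → 309
combine E(167), 195 → 362
combine 309, 362 → 671
The encoded length is the sum of every internal node's weight: 94 + 195 + 309 + 362 + 671 = 1631 bits.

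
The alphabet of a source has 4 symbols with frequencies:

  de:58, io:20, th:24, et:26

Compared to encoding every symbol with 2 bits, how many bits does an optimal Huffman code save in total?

14

Fixed-length: 2 bits × 128 symbols = 256 bits.
Huffman merges:
io(20) + th(24) → 44
et(26) + 44 → 70
de(58) + 70 → 128
Huffman total = 44 + 70 + 128 = 242 bits.
Saving = 256 − 242 = 14 bits.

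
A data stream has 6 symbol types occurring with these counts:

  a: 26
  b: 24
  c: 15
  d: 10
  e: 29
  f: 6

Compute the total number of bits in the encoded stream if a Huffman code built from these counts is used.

267

Build the Huffman tree bottom-up:
merge f(6) and d(10): 16
merge c(15) and 16: 31
merge b(24) and a(26): 50
merge e(29) and 31: 60
merge 50 and 60: 110
The encoded length is the sum of every internal node's weight: 16 + 31 + 50 + 60 + 110 = 267 bits.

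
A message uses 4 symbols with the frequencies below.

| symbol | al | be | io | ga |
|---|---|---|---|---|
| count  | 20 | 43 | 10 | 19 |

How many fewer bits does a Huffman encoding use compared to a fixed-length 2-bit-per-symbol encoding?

14

Fixed-length: 2 bits × 92 symbols = 184 bits.
Huffman merges:
combine io(10), ga(19) → 29
combine al(20), 29 → 49
combine be(43), 49 → 92
Huffman total = 29 + 49 + 92 = 170 bits.
Saving = 184 − 170 = 14 bits.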